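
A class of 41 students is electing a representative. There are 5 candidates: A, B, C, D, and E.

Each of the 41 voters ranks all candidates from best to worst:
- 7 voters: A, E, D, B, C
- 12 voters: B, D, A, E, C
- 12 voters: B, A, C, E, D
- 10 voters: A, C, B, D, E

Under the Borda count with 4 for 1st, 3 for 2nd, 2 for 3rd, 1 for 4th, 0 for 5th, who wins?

A

A: 7×4 + 12×2 + 12×3 + 10×4 = 128
B: 7×1 + 12×4 + 12×4 + 10×2 = 123
C: 7×0 + 12×0 + 12×2 + 10×3 = 54
D: 7×2 + 12×3 + 12×0 + 10×1 = 60
E: 7×3 + 12×1 + 12×1 + 10×0 = 45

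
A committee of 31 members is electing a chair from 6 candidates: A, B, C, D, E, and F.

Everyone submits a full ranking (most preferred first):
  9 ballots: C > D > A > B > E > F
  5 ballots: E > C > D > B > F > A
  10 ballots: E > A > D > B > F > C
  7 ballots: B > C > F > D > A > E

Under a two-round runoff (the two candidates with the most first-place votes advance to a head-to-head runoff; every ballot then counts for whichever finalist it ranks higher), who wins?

Round 1 first-place votes: A 0, B 7, C 9, D 0, E 15, F 0. E and C advance.
Runoff: E is ranked above C on 15 ballots, C above E on 16.

C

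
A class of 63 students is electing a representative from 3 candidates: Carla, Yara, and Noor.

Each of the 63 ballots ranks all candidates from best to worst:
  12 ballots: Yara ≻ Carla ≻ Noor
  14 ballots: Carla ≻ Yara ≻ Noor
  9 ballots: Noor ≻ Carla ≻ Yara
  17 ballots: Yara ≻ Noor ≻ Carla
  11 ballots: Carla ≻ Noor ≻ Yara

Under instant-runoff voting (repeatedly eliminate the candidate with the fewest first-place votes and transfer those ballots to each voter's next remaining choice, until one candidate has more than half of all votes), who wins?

Round 1: Carla 25, Yara 29, Noor 9. Noor eliminated.
Round 2: Carla 34, Yara 29. Carla has a majority (≥32).

Carla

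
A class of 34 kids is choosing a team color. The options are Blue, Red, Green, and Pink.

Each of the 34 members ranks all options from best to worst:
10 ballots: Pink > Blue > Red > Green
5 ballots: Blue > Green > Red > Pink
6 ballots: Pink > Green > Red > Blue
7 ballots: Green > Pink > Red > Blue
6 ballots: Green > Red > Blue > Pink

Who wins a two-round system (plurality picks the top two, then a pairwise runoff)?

Green

Round 1 first-place votes: Blue 5, Red 0, Green 13, Pink 16. Pink and Green advance.
Runoff: Pink is ranked above Green on 16 ballots, Green above Pink on 18.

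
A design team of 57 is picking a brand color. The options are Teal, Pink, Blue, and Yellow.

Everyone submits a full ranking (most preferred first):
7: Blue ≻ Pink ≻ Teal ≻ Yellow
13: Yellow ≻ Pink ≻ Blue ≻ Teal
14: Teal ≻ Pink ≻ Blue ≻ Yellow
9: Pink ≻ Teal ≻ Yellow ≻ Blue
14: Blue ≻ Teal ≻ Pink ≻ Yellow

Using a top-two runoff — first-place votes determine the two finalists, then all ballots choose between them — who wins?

Blue

Round 1 first-place votes: Teal 14, Pink 9, Blue 21, Yellow 13. Blue and Teal advance.
Runoff: Blue is ranked above Teal on 34 ballots, Teal above Blue on 23.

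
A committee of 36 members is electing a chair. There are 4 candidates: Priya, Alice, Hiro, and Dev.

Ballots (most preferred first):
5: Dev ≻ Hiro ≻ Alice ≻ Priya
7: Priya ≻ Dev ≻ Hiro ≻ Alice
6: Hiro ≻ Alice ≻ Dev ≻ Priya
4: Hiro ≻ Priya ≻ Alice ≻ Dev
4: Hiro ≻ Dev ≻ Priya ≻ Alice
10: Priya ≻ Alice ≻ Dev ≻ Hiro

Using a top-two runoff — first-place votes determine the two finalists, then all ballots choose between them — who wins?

Round 1 first-place votes: Priya 17, Alice 0, Hiro 14, Dev 5. Priya and Hiro advance.
Runoff: Priya is ranked above Hiro on 17 ballots, Hiro above Priya on 19.

Hiro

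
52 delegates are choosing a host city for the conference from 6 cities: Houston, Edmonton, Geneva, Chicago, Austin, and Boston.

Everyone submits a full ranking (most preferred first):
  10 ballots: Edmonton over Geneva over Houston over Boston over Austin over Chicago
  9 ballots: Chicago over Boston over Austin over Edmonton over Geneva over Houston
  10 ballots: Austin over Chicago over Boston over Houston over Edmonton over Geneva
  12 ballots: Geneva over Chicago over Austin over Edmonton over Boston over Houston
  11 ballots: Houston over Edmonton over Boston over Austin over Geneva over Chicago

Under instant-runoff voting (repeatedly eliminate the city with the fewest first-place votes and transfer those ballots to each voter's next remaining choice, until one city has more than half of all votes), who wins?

Austin

Round 1: Houston 11, Edmonton 10, Geneva 12, Chicago 9, Austin 10, Boston 0. Boston eliminated.
Round 2: Houston 11, Edmonton 10, Geneva 12, Chicago 9, Austin 10. Chicago eliminated.
Round 3: Houston 11, Edmonton 10, Geneva 12, Austin 19. Edmonton eliminated.
Round 4: Houston 11, Geneva 22, Austin 19. Houston eliminated.
Round 5: Geneva 22, Austin 30. Austin has a majority (≥27).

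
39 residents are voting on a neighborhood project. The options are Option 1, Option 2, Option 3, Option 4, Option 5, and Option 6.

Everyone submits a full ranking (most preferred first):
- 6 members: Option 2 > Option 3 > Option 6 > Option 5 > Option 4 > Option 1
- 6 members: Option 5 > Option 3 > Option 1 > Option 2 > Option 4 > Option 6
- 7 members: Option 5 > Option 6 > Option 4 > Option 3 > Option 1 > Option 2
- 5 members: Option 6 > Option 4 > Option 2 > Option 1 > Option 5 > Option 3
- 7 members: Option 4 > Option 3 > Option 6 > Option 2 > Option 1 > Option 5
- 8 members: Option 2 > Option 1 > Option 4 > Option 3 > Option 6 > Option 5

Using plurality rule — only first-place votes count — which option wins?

First-place votes: Option 1 0, Option 2 14, Option 3 0, Option 4 7, Option 5 13, Option 6 5.

Option 2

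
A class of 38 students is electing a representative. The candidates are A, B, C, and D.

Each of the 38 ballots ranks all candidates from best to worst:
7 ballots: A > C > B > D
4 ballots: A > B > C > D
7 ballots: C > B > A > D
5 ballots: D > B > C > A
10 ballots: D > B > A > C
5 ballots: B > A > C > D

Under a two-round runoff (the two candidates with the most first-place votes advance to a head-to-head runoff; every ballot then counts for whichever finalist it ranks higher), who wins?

Round 1 first-place votes: A 11, B 5, C 7, D 15. D and A advance.
Runoff: D is ranked above A on 15 ballots, A above D on 23.

A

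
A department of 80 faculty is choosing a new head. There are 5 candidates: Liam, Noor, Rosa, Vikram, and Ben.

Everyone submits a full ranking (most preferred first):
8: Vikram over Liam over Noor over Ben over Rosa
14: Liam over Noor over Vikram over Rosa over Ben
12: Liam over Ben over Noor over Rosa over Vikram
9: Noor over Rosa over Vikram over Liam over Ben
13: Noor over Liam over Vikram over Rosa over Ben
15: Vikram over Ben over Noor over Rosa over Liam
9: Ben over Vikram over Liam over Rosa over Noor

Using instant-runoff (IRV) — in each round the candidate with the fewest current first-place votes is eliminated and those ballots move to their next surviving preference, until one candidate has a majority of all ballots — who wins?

Round 1: Liam 26, Noor 22, Rosa 0, Vikram 23, Ben 9. Rosa eliminated.
Round 2: Liam 26, Noor 22, Vikram 23, Ben 9. Ben eliminated.
Round 3: Liam 26, Noor 22, Vikram 32. Noor eliminated.
Round 4: Liam 39, Vikram 41. Vikram has a majority (≥41).

Vikram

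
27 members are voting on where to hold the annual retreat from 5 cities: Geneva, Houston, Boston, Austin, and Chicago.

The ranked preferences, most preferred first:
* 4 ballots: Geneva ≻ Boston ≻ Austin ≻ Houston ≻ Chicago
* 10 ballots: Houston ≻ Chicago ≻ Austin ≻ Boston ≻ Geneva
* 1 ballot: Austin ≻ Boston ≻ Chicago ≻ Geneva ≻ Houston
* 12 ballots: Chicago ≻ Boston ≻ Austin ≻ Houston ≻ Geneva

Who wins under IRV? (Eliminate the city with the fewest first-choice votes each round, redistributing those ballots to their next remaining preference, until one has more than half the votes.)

Houston

Round 1: Geneva 4, Houston 10, Boston 0, Austin 1, Chicago 12. Boston eliminated.
Round 2: Geneva 4, Houston 10, Austin 1, Chicago 12. Austin eliminated.
Round 3: Geneva 4, Houston 10, Chicago 13. Geneva eliminated.
Round 4: Houston 14, Chicago 13. Houston has a majority (≥14).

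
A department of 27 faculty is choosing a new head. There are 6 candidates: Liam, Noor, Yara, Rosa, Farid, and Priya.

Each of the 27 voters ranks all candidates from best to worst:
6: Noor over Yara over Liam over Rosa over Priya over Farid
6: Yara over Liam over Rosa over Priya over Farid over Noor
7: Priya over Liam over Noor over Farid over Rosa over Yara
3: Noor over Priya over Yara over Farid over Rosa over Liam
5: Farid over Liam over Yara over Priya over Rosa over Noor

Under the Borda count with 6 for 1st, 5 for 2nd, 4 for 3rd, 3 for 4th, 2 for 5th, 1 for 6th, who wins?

Liam: 6×4 + 6×5 + 7×5 + 3×1 + 5×5 = 117
Noor: 6×6 + 6×1 + 7×4 + 3×6 + 5×1 = 93
Yara: 6×5 + 6×6 + 7×1 + 3×4 + 5×4 = 105
Rosa: 6×3 + 6×4 + 7×2 + 3×2 + 5×2 = 72
Farid: 6×1 + 6×2 + 7×3 + 3×3 + 5×6 = 78
Priya: 6×2 + 6×3 + 7×6 + 3×5 + 5×3 = 102

Liam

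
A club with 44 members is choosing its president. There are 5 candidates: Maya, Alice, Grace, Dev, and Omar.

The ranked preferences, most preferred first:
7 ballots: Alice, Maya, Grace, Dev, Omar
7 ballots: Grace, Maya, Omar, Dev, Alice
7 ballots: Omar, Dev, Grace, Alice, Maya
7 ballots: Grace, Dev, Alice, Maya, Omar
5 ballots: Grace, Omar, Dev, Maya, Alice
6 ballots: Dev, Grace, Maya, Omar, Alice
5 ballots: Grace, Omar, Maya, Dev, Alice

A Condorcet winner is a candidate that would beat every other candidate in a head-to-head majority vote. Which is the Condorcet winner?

Grace vs Maya: 37–7
Grace vs Alice: 37–7
Grace vs Dev: 31–13
Grace vs Omar: 37–7
Grace beats every other candidate.

Grace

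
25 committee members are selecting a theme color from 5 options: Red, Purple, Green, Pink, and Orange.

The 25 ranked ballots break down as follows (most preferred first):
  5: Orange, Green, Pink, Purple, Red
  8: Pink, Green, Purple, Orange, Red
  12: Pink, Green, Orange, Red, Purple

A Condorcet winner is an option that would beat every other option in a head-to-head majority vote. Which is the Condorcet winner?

Pink

Pink vs Red: 25–0
Pink vs Purple: 25–0
Pink vs Green: 20–5
Pink vs Orange: 20–5
Pink beats every other option.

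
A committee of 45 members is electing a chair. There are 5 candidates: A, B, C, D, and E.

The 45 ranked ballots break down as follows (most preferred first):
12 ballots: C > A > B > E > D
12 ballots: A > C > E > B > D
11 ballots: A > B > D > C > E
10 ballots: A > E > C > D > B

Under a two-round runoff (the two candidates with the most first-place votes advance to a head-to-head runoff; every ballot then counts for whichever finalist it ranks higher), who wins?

A

Round 1 first-place votes: A 33, B 0, C 12, D 0, E 0. A and C advance.
Runoff: A is ranked above C on 33 ballots, C above A on 12.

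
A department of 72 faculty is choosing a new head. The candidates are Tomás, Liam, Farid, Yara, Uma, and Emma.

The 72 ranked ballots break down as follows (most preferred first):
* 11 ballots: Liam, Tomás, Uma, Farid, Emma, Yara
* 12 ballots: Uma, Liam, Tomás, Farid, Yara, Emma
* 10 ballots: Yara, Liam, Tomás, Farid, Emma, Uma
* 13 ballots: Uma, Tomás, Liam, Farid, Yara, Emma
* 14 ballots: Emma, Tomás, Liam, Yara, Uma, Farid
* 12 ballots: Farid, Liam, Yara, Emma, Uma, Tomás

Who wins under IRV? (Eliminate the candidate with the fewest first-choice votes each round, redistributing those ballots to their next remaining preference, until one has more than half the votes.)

Round 1: Tomás 0, Liam 11, Farid 12, Yara 10, Uma 25, Emma 14. Tomás eliminated.
Round 2: Liam 11, Farid 12, Yara 10, Uma 25, Emma 14. Yara eliminated.
Round 3: Liam 21, Farid 12, Uma 25, Emma 14. Farid eliminated.
Round 4: Liam 33, Uma 25, Emma 14. Emma eliminated.
Round 5: Liam 47, Uma 25. Liam has a majority (≥37).

Liam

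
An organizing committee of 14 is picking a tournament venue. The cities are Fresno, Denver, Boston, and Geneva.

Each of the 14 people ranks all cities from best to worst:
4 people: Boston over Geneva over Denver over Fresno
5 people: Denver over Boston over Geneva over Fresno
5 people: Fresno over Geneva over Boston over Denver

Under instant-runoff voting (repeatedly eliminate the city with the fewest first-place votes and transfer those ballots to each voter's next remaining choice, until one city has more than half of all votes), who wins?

Round 1: Fresno 5, Denver 5, Boston 4, Geneva 0. Geneva eliminated.
Round 2: Fresno 5, Denver 5, Boston 4. Boston eliminated.
Round 3: Fresno 5, Denver 9. Denver has a majority (≥8).

Denver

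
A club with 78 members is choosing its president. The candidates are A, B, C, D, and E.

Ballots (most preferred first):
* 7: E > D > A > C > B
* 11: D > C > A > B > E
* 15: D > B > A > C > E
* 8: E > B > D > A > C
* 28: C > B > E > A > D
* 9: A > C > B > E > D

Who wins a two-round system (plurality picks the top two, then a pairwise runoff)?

Round 1 first-place votes: A 9, B 0, C 28, D 26, E 15. C and D advance.
Runoff: C is ranked above D on 37 ballots, D above C on 41.

D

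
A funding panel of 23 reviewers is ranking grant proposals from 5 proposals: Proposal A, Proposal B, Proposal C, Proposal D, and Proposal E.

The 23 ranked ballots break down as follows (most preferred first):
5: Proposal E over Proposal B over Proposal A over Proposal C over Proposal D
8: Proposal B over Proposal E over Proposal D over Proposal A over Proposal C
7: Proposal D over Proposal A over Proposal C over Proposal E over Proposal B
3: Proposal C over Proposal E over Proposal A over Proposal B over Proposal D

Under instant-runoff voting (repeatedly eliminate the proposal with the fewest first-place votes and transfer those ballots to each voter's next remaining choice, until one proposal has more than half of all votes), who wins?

Proposal E

Round 1: Proposal A 0, Proposal B 8, Proposal C 3, Proposal D 7, Proposal E 5. Proposal A eliminated.
Round 2: Proposal B 8, Proposal C 3, Proposal D 7, Proposal E 5. Proposal C eliminated.
Round 3: Proposal B 8, Proposal D 7, Proposal E 8. Proposal D eliminated.
Round 4: Proposal B 8, Proposal E 15. Proposal E has a majority (≥12).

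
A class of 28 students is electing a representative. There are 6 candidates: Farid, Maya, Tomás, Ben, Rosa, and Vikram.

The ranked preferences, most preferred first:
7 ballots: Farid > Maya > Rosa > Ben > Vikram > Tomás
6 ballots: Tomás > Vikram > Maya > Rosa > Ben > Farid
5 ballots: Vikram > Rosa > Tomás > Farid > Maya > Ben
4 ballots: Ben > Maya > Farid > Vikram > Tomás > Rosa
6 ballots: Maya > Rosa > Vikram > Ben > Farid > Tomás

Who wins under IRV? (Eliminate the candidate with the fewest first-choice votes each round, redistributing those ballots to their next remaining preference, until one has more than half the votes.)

Maya

Round 1: Farid 7, Maya 6, Tomás 6, Ben 4, Rosa 0, Vikram 5. Rosa eliminated.
Round 2: Farid 7, Maya 6, Tomás 6, Ben 4, Vikram 5. Ben eliminated.
Round 3: Farid 7, Maya 10, Tomás 6, Vikram 5. Vikram eliminated.
Round 4: Farid 7, Maya 10, Tomás 11. Farid eliminated.
Round 5: Maya 17, Tomás 11. Maya has a majority (≥15).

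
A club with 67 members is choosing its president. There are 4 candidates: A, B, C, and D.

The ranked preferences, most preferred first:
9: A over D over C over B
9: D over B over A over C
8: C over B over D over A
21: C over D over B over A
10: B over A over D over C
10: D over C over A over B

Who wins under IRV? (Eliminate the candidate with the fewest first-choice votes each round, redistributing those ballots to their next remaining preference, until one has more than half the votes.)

Round 1: A 9, B 10, C 29, D 19. A eliminated.
Round 2: B 10, C 29, D 28. B eliminated.
Round 3: C 29, D 38. D has a majority (≥34).

D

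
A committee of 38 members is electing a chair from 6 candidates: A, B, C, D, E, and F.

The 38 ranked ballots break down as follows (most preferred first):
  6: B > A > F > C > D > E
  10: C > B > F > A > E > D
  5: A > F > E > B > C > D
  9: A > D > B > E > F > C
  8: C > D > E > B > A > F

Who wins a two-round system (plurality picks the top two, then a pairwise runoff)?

A

Round 1 first-place votes: A 14, B 6, C 18, D 0, E 0, F 0. C and A advance.
Runoff: C is ranked above A on 18 ballots, A above C on 20.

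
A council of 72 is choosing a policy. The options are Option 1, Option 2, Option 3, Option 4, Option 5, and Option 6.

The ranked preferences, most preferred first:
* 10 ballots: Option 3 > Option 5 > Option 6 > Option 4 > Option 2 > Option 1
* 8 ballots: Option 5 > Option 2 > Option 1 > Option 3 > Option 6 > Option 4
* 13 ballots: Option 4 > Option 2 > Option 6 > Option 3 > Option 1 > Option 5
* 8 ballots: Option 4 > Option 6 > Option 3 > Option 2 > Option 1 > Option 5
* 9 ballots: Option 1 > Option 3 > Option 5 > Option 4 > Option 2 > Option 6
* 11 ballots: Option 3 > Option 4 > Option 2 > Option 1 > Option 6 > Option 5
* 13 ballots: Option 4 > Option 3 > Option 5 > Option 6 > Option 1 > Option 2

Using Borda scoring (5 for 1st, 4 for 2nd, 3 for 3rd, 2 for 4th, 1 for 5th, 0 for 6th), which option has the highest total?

Option 1: 10×0 + 8×3 + 13×1 + 8×1 + 9×5 + 11×2 + 13×1 = 125
Option 2: 10×1 + 8×4 + 13×4 + 8×2 + 9×1 + 11×3 + 13×0 = 152
Option 3: 10×5 + 8×2 + 13×2 + 8×3 + 9×4 + 11×5 + 13×4 = 259
Option 4: 10×2 + 8×0 + 13×5 + 8×5 + 9×2 + 11×4 + 13×5 = 252
Option 5: 10×4 + 8×5 + 13×0 + 8×0 + 9×3 + 11×0 + 13×3 = 146
Option 6: 10×3 + 8×1 + 13×3 + 8×4 + 9×0 + 11×1 + 13×2 = 146

Option 3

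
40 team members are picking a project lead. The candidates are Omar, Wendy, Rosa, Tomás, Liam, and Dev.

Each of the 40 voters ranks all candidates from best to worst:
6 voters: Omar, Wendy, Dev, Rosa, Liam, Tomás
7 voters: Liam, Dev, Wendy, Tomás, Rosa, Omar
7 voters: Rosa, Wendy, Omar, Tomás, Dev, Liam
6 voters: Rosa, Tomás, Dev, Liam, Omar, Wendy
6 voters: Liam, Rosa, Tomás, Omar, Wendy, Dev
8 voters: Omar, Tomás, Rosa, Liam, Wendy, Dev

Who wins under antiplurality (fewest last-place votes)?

Rosa

Last-place votes: Omar 7, Wendy 6, Rosa 0, Tomás 6, Liam 7, Dev 14.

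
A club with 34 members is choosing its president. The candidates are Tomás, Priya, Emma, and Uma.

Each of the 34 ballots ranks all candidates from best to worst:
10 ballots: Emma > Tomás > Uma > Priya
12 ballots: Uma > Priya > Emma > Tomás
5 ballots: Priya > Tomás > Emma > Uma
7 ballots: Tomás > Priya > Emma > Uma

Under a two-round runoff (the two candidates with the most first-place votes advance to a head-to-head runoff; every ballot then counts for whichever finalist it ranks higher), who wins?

Emma

Round 1 first-place votes: Tomás 7, Priya 5, Emma 10, Uma 12. Uma and Emma advance.
Runoff: Uma is ranked above Emma on 12 ballots, Emma above Uma on 22.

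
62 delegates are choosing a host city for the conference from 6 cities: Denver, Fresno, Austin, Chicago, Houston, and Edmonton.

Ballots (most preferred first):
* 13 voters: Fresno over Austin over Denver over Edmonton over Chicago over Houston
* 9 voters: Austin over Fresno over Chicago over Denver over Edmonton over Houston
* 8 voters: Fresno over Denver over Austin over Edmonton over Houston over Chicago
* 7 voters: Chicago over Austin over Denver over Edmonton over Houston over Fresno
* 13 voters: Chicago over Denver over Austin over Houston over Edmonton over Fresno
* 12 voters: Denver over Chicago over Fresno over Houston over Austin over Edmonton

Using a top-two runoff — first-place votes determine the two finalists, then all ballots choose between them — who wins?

Round 1 first-place votes: Denver 12, Fresno 21, Austin 9, Chicago 20, Houston 0, Edmonton 0. Fresno and Chicago advance.
Runoff: Fresno is ranked above Chicago on 30 ballots, Chicago above Fresno on 32.

Chicago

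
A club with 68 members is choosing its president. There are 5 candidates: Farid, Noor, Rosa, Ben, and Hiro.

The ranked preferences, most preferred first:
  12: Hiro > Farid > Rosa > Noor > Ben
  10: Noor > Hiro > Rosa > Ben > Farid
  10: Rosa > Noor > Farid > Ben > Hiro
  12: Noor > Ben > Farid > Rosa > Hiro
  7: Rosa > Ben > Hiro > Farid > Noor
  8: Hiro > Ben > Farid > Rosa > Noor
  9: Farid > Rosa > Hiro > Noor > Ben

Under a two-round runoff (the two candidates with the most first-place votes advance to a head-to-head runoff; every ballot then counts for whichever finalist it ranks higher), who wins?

Round 1 first-place votes: Farid 9, Noor 22, Rosa 17, Ben 0, Hiro 20. Noor and Hiro advance.
Runoff: Noor is ranked above Hiro on 32 ballots, Hiro above Noor on 36.

Hiro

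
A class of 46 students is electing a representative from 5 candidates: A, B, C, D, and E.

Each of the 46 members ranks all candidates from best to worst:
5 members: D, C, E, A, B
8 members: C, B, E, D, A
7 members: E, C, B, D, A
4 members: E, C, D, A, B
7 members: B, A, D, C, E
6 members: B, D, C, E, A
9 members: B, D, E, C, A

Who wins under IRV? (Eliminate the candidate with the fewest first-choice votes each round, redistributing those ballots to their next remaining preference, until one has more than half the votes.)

Round 1: A 0, B 22, C 8, D 5, E 11. A eliminated.
Round 2: B 22, C 8, D 5, E 11. D eliminated.
Round 3: B 22, C 13, E 11. E eliminated.
Round 4: B 22, C 24. C has a majority (≥24).

C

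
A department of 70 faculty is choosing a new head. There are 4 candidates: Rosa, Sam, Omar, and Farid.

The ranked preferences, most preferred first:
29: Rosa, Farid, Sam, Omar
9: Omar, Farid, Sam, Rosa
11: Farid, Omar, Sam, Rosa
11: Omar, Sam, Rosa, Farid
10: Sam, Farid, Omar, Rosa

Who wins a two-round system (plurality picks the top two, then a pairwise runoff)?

Round 1 first-place votes: Rosa 29, Sam 10, Omar 20, Farid 11. Rosa and Omar advance.
Runoff: Rosa is ranked above Omar on 29 ballots, Omar above Rosa on 41.

Omar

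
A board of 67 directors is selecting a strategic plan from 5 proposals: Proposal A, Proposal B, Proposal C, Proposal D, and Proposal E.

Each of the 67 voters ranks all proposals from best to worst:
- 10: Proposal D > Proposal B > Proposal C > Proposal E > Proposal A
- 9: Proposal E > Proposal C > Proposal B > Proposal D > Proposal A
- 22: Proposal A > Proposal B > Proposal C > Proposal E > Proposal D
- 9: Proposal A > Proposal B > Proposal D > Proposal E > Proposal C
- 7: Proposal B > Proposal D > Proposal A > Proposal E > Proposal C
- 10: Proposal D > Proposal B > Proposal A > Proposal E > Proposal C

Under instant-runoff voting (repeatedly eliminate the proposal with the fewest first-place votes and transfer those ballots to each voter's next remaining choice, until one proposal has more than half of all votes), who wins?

Proposal D

Round 1: Proposal A 31, Proposal B 7, Proposal C 0, Proposal D 20, Proposal E 9. Proposal C eliminated.
Round 2: Proposal A 31, Proposal B 7, Proposal D 20, Proposal E 9. Proposal B eliminated.
Round 3: Proposal A 31, Proposal D 27, Proposal E 9. Proposal E eliminated.
Round 4: Proposal A 31, Proposal D 36. Proposal D has a majority (≥34).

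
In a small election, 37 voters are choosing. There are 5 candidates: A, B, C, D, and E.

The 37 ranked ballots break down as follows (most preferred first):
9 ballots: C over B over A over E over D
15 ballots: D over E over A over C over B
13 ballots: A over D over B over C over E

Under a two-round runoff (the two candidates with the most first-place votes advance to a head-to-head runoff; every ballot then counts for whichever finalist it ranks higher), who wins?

Round 1 first-place votes: A 13, B 0, C 9, D 15, E 0. D and A advance.
Runoff: D is ranked above A on 15 ballots, A above D on 22.

A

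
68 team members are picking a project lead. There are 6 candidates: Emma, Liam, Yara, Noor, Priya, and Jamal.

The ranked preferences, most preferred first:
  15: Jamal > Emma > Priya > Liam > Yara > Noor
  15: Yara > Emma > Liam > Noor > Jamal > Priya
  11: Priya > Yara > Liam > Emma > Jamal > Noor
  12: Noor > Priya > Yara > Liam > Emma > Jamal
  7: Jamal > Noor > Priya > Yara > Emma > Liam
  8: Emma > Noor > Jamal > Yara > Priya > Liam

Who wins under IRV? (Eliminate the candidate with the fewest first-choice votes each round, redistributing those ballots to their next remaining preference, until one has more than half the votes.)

Yara

Round 1: Emma 8, Liam 0, Yara 15, Noor 12, Priya 11, Jamal 22. Liam eliminated.
Round 2: Emma 8, Yara 15, Noor 12, Priya 11, Jamal 22. Emma eliminated.
Round 3: Yara 15, Noor 20, Priya 11, Jamal 22. Priya eliminated.
Round 4: Yara 26, Noor 20, Jamal 22. Noor eliminated.
Round 5: Yara 38, Jamal 30. Yara has a majority (≥35).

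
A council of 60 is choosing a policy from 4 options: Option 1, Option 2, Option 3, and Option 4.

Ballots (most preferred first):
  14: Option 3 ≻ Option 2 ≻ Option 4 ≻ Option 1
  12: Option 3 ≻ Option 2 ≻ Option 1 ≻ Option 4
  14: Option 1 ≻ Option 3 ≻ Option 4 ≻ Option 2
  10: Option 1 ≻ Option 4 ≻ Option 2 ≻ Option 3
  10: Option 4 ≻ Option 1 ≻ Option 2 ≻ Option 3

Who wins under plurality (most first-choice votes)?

Option 3

First-place votes: Option 1 24, Option 2 0, Option 3 26, Option 4 10.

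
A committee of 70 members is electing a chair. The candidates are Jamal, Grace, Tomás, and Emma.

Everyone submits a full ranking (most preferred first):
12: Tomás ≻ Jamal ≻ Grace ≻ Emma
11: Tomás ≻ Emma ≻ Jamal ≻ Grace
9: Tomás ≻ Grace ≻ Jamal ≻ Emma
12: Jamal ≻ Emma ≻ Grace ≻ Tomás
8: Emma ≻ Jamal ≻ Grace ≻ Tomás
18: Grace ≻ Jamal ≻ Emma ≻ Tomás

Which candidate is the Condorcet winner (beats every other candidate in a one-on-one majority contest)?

Jamal vs Grace: 43–27
Jamal vs Tomás: 38–32
Jamal vs Emma: 51–19
Jamal beats every other candidate.

Jamal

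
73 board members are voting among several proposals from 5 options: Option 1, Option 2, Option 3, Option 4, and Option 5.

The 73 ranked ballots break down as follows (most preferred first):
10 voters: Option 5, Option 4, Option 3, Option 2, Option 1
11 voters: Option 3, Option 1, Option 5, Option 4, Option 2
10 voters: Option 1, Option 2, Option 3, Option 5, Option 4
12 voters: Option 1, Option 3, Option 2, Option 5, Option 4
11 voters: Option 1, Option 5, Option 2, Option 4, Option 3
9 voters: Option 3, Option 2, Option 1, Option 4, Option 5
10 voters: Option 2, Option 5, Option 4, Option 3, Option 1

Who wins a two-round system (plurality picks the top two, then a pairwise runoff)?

Round 1 first-place votes: Option 1 33, Option 2 10, Option 3 20, Option 4 0, Option 5 10. Option 1 and Option 3 advance.
Runoff: Option 1 is ranked above Option 3 on 33 ballots, Option 3 above Option 1 on 40.

Option 3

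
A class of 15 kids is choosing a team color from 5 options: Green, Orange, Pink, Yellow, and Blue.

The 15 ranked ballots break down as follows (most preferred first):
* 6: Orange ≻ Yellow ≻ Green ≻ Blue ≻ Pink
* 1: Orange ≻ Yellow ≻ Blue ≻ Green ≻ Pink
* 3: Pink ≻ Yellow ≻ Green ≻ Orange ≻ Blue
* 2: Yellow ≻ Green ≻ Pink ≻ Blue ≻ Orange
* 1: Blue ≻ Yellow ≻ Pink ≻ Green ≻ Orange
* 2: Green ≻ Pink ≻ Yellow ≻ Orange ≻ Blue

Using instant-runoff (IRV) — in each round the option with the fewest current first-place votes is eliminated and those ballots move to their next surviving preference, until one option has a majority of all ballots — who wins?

Round 1: Green 2, Orange 7, Pink 3, Yellow 2, Blue 1. Blue eliminated.
Round 2: Green 2, Orange 7, Pink 3, Yellow 3. Green eliminated.
Round 3: Orange 7, Pink 5, Yellow 3. Yellow eliminated.
Round 4: Orange 7, Pink 8. Pink has a majority (≥8).

Pink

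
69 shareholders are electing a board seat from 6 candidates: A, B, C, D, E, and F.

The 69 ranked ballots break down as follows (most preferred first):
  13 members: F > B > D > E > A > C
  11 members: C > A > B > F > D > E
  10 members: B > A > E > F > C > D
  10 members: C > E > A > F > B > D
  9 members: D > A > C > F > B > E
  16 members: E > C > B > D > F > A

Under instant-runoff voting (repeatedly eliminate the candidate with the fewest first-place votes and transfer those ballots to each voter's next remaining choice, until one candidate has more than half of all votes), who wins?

E

Round 1: A 0, B 10, C 21, D 9, E 16, F 13. A eliminated.
Round 2: B 10, C 21, D 9, E 16, F 13. D eliminated.
Round 3: B 10, C 30, E 16, F 13. B eliminated.
Round 4: C 30, E 26, F 13. F eliminated.
Round 5: C 30, E 39. E has a majority (≥35).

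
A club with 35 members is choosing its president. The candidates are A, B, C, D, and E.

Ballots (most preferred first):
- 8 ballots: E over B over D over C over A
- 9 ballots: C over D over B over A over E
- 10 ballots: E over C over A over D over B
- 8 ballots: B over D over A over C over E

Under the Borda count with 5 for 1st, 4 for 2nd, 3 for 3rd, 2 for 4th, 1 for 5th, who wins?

A: 8×1 + 9×2 + 10×3 + 8×3 = 80
B: 8×4 + 9×3 + 10×1 + 8×5 = 109
C: 8×2 + 9×5 + 10×4 + 8×2 = 117
D: 8×3 + 9×4 + 10×2 + 8×4 = 112
E: 8×5 + 9×1 + 10×5 + 8×1 = 107

C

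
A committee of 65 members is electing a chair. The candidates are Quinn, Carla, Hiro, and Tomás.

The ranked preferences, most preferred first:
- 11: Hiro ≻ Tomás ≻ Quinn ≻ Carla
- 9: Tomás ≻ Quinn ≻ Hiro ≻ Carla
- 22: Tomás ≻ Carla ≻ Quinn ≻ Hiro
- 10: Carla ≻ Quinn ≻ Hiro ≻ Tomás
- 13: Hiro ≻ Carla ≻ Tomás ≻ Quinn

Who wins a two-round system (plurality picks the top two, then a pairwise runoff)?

Hiro

Round 1 first-place votes: Quinn 0, Carla 10, Hiro 24, Tomás 31. Tomás and Hiro advance.
Runoff: Tomás is ranked above Hiro on 31 ballots, Hiro above Tomás on 34.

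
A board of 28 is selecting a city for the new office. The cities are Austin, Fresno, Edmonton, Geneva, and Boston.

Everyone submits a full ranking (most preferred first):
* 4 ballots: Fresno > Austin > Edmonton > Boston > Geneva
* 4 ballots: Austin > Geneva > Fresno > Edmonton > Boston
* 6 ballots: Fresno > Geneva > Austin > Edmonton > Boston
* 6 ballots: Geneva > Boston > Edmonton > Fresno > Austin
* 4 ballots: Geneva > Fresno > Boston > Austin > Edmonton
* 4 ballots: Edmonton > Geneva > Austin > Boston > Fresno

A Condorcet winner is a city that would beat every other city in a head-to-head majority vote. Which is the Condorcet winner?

Geneva

Geneva vs Austin: 20–8
Geneva vs Fresno: 18–10
Geneva vs Edmonton: 20–8
Geneva vs Boston: 24–4
Geneva beats every other city.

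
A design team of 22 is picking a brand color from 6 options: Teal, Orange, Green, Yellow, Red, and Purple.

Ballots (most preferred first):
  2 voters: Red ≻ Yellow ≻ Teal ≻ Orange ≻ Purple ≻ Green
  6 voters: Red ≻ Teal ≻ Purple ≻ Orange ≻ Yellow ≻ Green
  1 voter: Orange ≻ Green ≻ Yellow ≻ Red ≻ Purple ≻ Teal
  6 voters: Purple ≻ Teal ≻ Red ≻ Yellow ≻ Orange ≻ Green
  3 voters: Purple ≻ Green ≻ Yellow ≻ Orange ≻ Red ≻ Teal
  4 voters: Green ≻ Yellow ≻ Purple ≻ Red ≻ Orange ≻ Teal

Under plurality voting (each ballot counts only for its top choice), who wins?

First-place votes: Teal 0, Orange 1, Green 4, Yellow 0, Red 8, Purple 9.

Purple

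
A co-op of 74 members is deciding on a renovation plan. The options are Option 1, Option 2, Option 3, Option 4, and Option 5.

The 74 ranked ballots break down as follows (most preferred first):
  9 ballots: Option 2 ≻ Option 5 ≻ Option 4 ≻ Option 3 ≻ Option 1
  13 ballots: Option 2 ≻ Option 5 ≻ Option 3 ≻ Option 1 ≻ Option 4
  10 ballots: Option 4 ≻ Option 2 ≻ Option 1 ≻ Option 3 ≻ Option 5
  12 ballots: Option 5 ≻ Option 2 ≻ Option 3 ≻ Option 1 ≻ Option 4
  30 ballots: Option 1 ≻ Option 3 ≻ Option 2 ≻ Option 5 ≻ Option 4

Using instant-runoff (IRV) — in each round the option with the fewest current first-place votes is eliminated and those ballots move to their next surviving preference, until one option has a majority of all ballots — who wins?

Round 1: Option 1 30, Option 2 22, Option 3 0, Option 4 10, Option 5 12. Option 3 eliminated.
Round 2: Option 1 30, Option 2 22, Option 4 10, Option 5 12. Option 4 eliminated.
Round 3: Option 1 30, Option 2 32, Option 5 12. Option 5 eliminated.
Round 4: Option 1 30, Option 2 44. Option 2 has a majority (≥38).

Option 2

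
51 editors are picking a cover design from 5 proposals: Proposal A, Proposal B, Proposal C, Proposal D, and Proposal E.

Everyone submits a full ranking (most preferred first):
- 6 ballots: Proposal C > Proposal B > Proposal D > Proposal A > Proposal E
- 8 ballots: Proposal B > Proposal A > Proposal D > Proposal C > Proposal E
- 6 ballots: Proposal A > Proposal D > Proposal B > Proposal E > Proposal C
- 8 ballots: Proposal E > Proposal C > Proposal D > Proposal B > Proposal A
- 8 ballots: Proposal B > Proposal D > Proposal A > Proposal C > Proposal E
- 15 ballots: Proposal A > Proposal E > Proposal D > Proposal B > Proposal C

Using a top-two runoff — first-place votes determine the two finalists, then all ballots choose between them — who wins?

Proposal B

Round 1 first-place votes: Proposal A 21, Proposal B 16, Proposal C 6, Proposal D 0, Proposal E 8. Proposal A and Proposal B advance.
Runoff: Proposal A is ranked above Proposal B on 21 ballots, Proposal B above Proposal A on 30.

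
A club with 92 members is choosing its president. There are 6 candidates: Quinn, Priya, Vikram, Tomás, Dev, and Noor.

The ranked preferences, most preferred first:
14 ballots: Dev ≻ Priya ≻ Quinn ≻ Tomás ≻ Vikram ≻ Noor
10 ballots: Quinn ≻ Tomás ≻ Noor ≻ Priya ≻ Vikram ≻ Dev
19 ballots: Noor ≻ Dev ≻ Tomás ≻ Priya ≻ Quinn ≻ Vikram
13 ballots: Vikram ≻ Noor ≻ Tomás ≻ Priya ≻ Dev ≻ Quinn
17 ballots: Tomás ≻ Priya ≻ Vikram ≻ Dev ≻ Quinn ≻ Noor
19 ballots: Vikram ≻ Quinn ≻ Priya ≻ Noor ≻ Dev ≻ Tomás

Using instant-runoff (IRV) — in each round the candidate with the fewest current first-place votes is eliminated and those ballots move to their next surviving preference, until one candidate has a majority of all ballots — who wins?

Tomás

Round 1: Quinn 10, Priya 0, Vikram 32, Tomás 17, Dev 14, Noor 19. Priya eliminated.
Round 2: Quinn 10, Vikram 32, Tomás 17, Dev 14, Noor 19. Quinn eliminated.
Round 3: Vikram 32, Tomás 27, Dev 14, Noor 19. Dev eliminated.
Round 4: Vikram 32, Tomás 41, Noor 19. Noor eliminated.
Round 5: Vikram 32, Tomás 60. Tomás has a majority (≥47).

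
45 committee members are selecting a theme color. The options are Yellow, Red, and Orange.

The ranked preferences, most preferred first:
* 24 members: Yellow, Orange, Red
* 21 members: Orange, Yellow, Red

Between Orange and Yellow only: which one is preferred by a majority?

Yellow

Orange is ranked above Yellow on 21 ballots; Yellow above Orange on 24.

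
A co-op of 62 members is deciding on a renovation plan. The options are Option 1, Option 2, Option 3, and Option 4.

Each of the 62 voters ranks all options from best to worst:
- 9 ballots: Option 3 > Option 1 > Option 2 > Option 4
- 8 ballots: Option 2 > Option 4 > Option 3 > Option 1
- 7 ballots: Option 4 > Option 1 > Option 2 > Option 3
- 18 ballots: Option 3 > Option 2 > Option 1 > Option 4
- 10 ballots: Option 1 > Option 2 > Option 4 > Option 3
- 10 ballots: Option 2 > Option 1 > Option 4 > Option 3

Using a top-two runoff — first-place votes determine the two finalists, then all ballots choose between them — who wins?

Round 1 first-place votes: Option 1 10, Option 2 18, Option 3 27, Option 4 7. Option 3 and Option 2 advance.
Runoff: Option 3 is ranked above Option 2 on 27 ballots, Option 2 above Option 3 on 35.

Option 2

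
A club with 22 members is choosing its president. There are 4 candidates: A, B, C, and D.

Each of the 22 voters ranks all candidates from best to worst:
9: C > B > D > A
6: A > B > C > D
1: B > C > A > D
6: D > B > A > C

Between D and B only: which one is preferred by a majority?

D is ranked above B on 6 ballots; B above D on 16.

B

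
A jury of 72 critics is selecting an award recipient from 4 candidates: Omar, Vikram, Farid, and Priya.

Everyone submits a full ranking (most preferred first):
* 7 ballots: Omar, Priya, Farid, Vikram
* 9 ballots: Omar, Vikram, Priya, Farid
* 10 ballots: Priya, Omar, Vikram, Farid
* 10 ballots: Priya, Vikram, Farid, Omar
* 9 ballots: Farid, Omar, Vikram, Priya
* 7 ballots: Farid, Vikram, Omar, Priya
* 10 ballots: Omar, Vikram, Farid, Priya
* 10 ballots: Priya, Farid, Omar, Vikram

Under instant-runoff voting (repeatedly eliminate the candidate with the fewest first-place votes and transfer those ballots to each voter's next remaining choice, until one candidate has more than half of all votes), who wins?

Omar

Round 1: Omar 26, Vikram 0, Farid 16, Priya 30. Vikram eliminated.
Round 2: Omar 26, Farid 16, Priya 30. Farid eliminated.
Round 3: Omar 42, Priya 30. Omar has a majority (≥37).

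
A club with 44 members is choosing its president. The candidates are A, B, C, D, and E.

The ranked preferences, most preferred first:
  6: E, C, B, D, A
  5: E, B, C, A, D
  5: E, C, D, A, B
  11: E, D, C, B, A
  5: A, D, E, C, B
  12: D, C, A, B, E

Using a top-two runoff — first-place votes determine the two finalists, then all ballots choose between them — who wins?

E

Round 1 first-place votes: A 5, B 0, C 0, D 12, E 27. E and D advance.
Runoff: E is ranked above D on 27 ballots, D above E on 17.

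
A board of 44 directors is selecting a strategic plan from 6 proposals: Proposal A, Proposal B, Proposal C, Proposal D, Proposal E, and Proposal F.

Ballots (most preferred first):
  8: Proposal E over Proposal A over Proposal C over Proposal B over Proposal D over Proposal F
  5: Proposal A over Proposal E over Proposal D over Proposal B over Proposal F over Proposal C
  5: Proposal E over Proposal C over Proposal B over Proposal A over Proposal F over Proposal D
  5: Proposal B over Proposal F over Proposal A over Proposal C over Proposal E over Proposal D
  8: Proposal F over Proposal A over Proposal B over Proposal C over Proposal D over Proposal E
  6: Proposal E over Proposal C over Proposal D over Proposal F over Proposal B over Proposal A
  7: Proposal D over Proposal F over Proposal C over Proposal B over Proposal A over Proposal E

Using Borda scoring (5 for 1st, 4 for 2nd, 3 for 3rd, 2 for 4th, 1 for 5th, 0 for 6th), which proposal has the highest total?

Proposal A

Proposal A: 8×4 + 5×5 + 5×2 + 5×3 + 8×4 + 6×0 + 7×1 = 121
Proposal B: 8×2 + 5×2 + 5×3 + 5×5 + 8×3 + 6×1 + 7×2 = 110
Proposal C: 8×3 + 5×0 + 5×4 + 5×2 + 8×2 + 6×4 + 7×3 = 115
Proposal D: 8×1 + 5×3 + 5×0 + 5×0 + 8×1 + 6×3 + 7×5 = 84
Proposal E: 8×5 + 5×4 + 5×5 + 5×1 + 8×0 + 6×5 + 7×0 = 120
Proposal F: 8×0 + 5×1 + 5×1 + 5×4 + 8×5 + 6×2 + 7×4 = 110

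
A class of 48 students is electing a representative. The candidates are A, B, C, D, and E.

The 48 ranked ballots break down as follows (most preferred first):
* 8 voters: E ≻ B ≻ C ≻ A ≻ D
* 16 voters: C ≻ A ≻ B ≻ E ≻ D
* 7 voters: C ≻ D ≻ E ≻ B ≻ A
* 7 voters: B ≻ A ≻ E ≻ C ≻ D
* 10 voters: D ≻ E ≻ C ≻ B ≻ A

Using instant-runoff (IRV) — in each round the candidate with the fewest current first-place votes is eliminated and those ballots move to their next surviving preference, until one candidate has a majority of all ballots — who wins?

Round 1: A 0, B 7, C 23, D 10, E 8. A eliminated.
Round 2: B 7, C 23, D 10, E 8. B eliminated.
Round 3: C 23, D 10, E 15. D eliminated.
Round 4: C 23, E 25. E has a majority (≥25).

E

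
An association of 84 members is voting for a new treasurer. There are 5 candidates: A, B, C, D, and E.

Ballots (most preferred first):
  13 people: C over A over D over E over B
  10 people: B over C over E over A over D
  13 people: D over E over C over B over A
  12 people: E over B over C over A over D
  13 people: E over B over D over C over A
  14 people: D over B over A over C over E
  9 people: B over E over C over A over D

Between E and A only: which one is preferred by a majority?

E

E is ranked above A on 57 ballots; A above E on 27.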